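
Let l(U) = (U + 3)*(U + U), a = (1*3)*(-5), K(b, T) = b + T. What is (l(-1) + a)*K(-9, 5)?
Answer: 76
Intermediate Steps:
K(b, T) = T + b
a = -15 (a = 3*(-5) = -15)
l(U) = 2*U*(3 + U) (l(U) = (3 + U)*(2*U) = 2*U*(3 + U))
(l(-1) + a)*K(-9, 5) = (2*(-1)*(3 - 1) - 15)*(5 - 9) = (2*(-1)*2 - 15)*(-4) = (-4 - 15)*(-4) = -19*(-4) = 76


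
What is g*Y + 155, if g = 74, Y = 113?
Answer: 8517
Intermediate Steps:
g*Y + 155 = 74*113 + 155 = 8362 + 155 = 8517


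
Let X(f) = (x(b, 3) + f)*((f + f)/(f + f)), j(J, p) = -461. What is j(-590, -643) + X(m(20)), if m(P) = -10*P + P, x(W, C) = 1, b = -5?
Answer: -640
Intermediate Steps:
m(P) = -9*P
X(f) = 1 + f (X(f) = (1 + f)*((f + f)/(f + f)) = (1 + f)*((2*f)/((2*f))) = (1 + f)*((2*f)*(1/(2*f))) = (1 + f)*1 = 1 + f)
j(-590, -643) + X(m(20)) = -461 + (1 - 9*20) = -461 + (1 - 180) = -461 - 179 = -640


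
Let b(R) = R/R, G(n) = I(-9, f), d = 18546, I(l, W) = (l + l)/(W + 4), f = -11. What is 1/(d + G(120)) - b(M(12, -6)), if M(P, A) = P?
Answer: -129833/129840 ≈ -0.99995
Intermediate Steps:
I(l, W) = 2*l/(4 + W) (I(l, W) = (2*l)/(4 + W) = 2*l/(4 + W))
G(n) = 18/7 (G(n) = 2*(-9)/(4 - 11) = 2*(-9)/(-7) = 2*(-9)*(-1/7) = 18/7)
b(R) = 1
1/(d + G(120)) - b(M(12, -6)) = 1/(18546 + 18/7) - 1*1 = 1/(129840/7) - 1 = 7/129840 - 1 = -129833/129840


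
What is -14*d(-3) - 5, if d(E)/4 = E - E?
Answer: -5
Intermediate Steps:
d(E) = 0 (d(E) = 4*(E - E) = 4*0 = 0)
-14*d(-3) - 5 = -14*0 - 5 = 0 - 5 = -5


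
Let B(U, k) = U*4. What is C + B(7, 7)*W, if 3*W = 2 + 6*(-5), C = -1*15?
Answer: -829/3 ≈ -276.33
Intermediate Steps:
B(U, k) = 4*U
C = -15
W = -28/3 (W = (2 + 6*(-5))/3 = (2 - 30)/3 = (⅓)*(-28) = -28/3 ≈ -9.3333)
C + B(7, 7)*W = -15 + (4*7)*(-28/3) = -15 + 28*(-28/3) = -15 - 784/3 = -829/3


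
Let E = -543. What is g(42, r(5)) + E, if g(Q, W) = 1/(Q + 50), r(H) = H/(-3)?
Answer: -49955/92 ≈ -542.99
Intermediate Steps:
r(H) = -H/3 (r(H) = H*(-1/3) = -H/3)
g(Q, W) = 1/(50 + Q)
g(42, r(5)) + E = 1/(50 + 42) - 543 = 1/92 - 543 = -49955/92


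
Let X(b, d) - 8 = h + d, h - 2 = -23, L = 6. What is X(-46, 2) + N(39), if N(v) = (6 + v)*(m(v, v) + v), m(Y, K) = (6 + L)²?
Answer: 8224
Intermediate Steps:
h = -21 (h = 2 - 23 = -21)
m(Y, K) = 144 (m(Y, K) = (6 + 6)² = 12² = 144)
X(b, d) = -13 + d (X(b, d) = 8 + (-21 + d) = -13 + d)
N(v) = (6 + v)*(144 + v)
X(-46, 2) + N(39) = (-13 + 2) + (864 + 39² + 150*39) = -11 + (864 + 1521 + 5850) = -11 + 8235 = 8224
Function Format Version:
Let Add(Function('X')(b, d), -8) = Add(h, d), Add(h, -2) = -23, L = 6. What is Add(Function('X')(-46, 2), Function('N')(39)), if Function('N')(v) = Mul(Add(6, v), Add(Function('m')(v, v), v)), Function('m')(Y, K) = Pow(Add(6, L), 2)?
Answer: 8224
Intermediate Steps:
h = -21 (h = Add(2, -23) = -21)
Function('m')(Y, K) = 144 (Function('m')(Y, K) = Pow(Add(6, 6), 2) = Pow(12, 2) = 144)
Function('X')(b, d) = Add(-13, d) (Function('X')(b, d) = Add(8, Add(-21, d)) = Add(-13, d))
Function('N')(v) = Mul(Add(6, v), Add(144, v))
Add(Function('X')(-46, 2), Function('N')(39)) = Add(Add(-13, 2), Add(864, Pow(39, 2), Mul(150, 39))) = Add(-11, Add(864, 1521, 5850)) = Add(-11, 8235) = 8224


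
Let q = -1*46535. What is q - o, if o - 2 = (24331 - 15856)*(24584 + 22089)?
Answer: -395600212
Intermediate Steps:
o = 395553677 (o = 2 + (24331 - 15856)*(24584 + 22089) = 2 + 8475*46673 = 2 + 395553675 = 395553677)
q = -46535
q - o = -46535 - 1*395553677 = -46535 - 395553677 = -395600212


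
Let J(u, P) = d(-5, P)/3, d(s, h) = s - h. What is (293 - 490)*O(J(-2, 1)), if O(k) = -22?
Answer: 4334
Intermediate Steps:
J(u, P) = -5/3 - P/3 (J(u, P) = (-5 - P)/3 = (-5 - P)*(⅓) = -5/3 - P/3)
(293 - 490)*O(J(-2, 1)) = (293 - 490)*(-22) = -197*(-22) = 4334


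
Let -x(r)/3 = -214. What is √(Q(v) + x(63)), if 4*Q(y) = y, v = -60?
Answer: √627 ≈ 25.040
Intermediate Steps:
x(r) = 642 (x(r) = -3*(-214) = 642)
Q(y) = y/4
√(Q(v) + x(63)) = √((¼)*(-60) + 642) = √(-15 + 642) = √627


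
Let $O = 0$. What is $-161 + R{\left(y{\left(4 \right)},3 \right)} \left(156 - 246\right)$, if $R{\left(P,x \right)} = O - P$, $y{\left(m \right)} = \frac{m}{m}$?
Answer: $-71$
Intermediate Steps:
$y{\left(m \right)} = 1$
$R{\left(P,x \right)} = - P$ ($R{\left(P,x \right)} = 0 - P = - P$)
$-161 + R{\left(y{\left(4 \right)},3 \right)} \left(156 - 246\right) = -161 + \left(-1\right) 1 \left(156 - 246\right) = -161 - -90 = -161 + 90 = -71$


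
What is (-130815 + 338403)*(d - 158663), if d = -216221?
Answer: -77821419792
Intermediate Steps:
(-130815 + 338403)*(d - 158663) = (-130815 + 338403)*(-216221 - 158663) = 207588*(-374884) = -77821419792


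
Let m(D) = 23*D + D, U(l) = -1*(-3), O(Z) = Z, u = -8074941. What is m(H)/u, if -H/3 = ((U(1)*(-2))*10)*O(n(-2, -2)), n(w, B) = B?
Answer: 2880/2691647 ≈ 0.0010700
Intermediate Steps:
U(l) = 3
H = -360 (H = -3*(3*(-2))*10*(-2) = -3*(-6*10)*(-2) = -(-180)*(-2) = -3*120 = -360)
m(D) = 24*D
m(H)/u = (24*(-360))/(-8074941) = -8640*(-1/8074941) = 2880/2691647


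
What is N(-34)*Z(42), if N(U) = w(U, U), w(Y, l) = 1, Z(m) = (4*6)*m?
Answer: 1008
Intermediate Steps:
Z(m) = 24*m
N(U) = 1
N(-34)*Z(42) = 1*(24*42) = 1*1008 = 1008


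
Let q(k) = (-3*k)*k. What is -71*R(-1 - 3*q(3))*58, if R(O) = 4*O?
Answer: -1317760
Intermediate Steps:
q(k) = -3*k²
-71*R(-1 - 3*q(3))*58 = -284*(-1 - (-9)*3²)*58 = -284*(-1 - (-9)*9)*58 = -284*(-1 - 3*(-27))*58 = -284*(-1 + 81)*58 = -284*80*58 = -71*320*58 = -22720*58 = -1317760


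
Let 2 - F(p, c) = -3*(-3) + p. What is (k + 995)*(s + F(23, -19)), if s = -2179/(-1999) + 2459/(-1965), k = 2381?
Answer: -399971113856/3928035 ≈ -1.0182e+5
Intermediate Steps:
s = -633806/3928035 (s = -2179*(-1/1999) + 2459*(-1/1965) = 2179/1999 - 2459/1965 = -633806/3928035 ≈ -0.16135)
F(p, c) = -7 - p (F(p, c) = 2 - (-3*(-3) + p) = 2 - (9 + p) = 2 + (-9 - p) = -7 - p)
(k + 995)*(s + F(23, -19)) = (2381 + 995)*(-633806/3928035 + (-7 - 1*23)) = 3376*(-633806/3928035 + (-7 - 23)) = 3376*(-633806/3928035 - 30) = 3376*(-118474856/3928035) = -399971113856/3928035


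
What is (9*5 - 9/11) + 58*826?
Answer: 527474/11 ≈ 47952.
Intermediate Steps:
(9*5 - 9/11) + 58*826 = (45 - 9*1/11) + 47908 = (45 - 9/11) + 47908 = 486/11 + 47908 = 527474/11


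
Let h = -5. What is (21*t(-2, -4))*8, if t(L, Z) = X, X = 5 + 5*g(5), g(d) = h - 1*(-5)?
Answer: 840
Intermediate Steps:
g(d) = 0 (g(d) = -5 - 1*(-5) = -5 + 5 = 0)
X = 5 (X = 5 + 5*0 = 5 + 0 = 5)
t(L, Z) = 5
(21*t(-2, -4))*8 = (21*5)*8 = 105*8 = 840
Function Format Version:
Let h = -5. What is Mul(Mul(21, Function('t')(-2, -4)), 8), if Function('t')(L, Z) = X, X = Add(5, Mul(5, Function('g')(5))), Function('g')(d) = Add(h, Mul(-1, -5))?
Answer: 840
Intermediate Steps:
Function('g')(d) = 0 (Function('g')(d) = Add(-5, Mul(-1, -5)) = Add(-5, 5) = 0)
X = 5 (X = Add(5, Mul(5, 0)) = Add(5, 0) = 5)
Function('t')(L, Z) = 5
Mul(Mul(21, Function('t')(-2, -4)), 8) = Mul(Mul(21, 5), 8) = Mul(105, 8) = 840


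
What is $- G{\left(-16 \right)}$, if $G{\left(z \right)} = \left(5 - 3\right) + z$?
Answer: $14$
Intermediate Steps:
$G{\left(z \right)} = 2 + z$ ($G{\left(z \right)} = \left(5 - 3\right) + z = 2 + z$)
$- G{\left(-16 \right)} = - (2 - 16) = \left(-1\right) \left(-14\right) = 14$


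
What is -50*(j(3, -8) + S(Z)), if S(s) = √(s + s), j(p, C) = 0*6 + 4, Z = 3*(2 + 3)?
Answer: -200 - 50*√30 ≈ -473.86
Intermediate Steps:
Z = 15 (Z = 3*5 = 15)
j(p, C) = 4 (j(p, C) = 0 + 4 = 4)
S(s) = √2*√s (S(s) = √(2*s) = √2*√s)
-50*(j(3, -8) + S(Z)) = -50*(4 + √2*√15) = -50*(4 + √30) = -200 - 50*√30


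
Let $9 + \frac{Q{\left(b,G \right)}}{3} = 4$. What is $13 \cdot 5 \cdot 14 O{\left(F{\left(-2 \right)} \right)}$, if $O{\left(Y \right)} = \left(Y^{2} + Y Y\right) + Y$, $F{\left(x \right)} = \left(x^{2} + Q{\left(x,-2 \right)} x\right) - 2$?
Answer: $1892800$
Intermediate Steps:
$Q{\left(b,G \right)} = -15$ ($Q{\left(b,G \right)} = -27 + 3 \cdot 4 = -27 + 12 = -15$)
$F{\left(x \right)} = -2 + x^{2} - 15 x$ ($F{\left(x \right)} = \left(x^{2} - 15 x\right) - 2 = -2 + x^{2} - 15 x$)
$O{\left(Y \right)} = Y + 2 Y^{2}$ ($O{\left(Y \right)} = \left(Y^{2} + Y^{2}\right) + Y = 2 Y^{2} + Y = Y + 2 Y^{2}$)
$13 \cdot 5 \cdot 14 O{\left(F{\left(-2 \right)} \right)} = 13 \cdot 5 \cdot 14 \left(-2 + \left(-2\right)^{2} - -30\right) \left(1 + 2 \left(-2 + \left(-2\right)^{2} - -30\right)\right) = 65 \cdot 14 \left(-2 + 4 + 30\right) \left(1 + 2 \left(-2 + 4 + 30\right)\right) = 910 \cdot 32 \left(1 + 2 \cdot 32\right) = 910 \cdot 32 \left(1 + 64\right) = 910 \cdot 32 \cdot 65 = 910 \cdot 2080 = 1892800$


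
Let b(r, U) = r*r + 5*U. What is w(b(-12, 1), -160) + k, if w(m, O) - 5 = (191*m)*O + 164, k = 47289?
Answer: -4505982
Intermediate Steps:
b(r, U) = r**2 + 5*U
w(m, O) = 169 + 191*O*m (w(m, O) = 5 + ((191*m)*O + 164) = 5 + (191*O*m + 164) = 5 + (164 + 191*O*m) = 169 + 191*O*m)
w(b(-12, 1), -160) + k = (169 + 191*(-160)*((-12)**2 + 5*1)) + 47289 = (169 + 191*(-160)*(144 + 5)) + 47289 = (169 + 191*(-160)*149) + 47289 = (169 - 4553440) + 47289 = -4553271 + 47289 = -4505982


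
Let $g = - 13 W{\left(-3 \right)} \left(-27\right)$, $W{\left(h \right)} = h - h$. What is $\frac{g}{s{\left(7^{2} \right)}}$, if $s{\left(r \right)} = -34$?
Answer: $0$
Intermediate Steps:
$W{\left(h \right)} = 0$
$g = 0$ ($g = - 13 \cdot 0 \left(-27\right) = \left(-13\right) 0 = 0$)
$\frac{g}{s{\left(7^{2} \right)}} = \frac{0}{-34} = 0 \left(- \frac{1}{34}\right) = 0$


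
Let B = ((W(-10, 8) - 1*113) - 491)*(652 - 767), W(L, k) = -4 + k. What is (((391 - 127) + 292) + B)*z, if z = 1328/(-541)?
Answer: -92370368/541 ≈ -1.7074e+5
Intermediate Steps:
z = -1328/541 (z = 1328*(-1/541) = -1328/541 ≈ -2.4547)
B = 69000 (B = (((-4 + 8) - 1*113) - 491)*(652 - 767) = ((4 - 113) - 491)*(-115) = (-109 - 491)*(-115) = -600*(-115) = 69000)
(((391 - 127) + 292) + B)*z = (((391 - 127) + 292) + 69000)*(-1328/541) = ((264 + 292) + 69000)*(-1328/541) = (556 + 69000)*(-1328/541) = 69556*(-1328/541) = -92370368/541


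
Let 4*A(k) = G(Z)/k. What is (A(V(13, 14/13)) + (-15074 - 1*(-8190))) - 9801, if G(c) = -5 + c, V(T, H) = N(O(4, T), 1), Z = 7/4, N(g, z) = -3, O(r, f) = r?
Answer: -800867/48 ≈ -16685.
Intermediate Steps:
Z = 7/4 (Z = 7*(¼) = 7/4 ≈ 1.7500)
V(T, H) = -3
A(k) = -13/(16*k) (A(k) = ((-5 + 7/4)/k)/4 = (-13/(4*k))/4 = -13/(16*k))
(A(V(13, 14/13)) + (-15074 - 1*(-8190))) - 9801 = (-13/16/(-3) + (-15074 - 1*(-8190))) - 9801 = (-13/16*(-⅓) + (-15074 + 8190)) - 9801 = (13/48 - 6884) - 9801 = -330419/48 - 9801 = -800867/48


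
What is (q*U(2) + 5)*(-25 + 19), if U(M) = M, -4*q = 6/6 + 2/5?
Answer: -129/5 ≈ -25.800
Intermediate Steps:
q = -7/20 (q = -(6/6 + 2/5)/4 = -(6*(⅙) + 2*(⅕))/4 = -(1 + ⅖)/4 = -¼*7/5 = -7/20 ≈ -0.35000)
(q*U(2) + 5)*(-25 + 19) = (-7/20*2 + 5)*(-25 + 19) = (-7/10 + 5)*(-6) = (43/10)*(-6) = -129/5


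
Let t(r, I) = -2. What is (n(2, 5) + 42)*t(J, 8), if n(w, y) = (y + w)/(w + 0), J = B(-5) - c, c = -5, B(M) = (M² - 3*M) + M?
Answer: -91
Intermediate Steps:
B(M) = M² - 2*M
J = 40 (J = -5*(-2 - 5) - 1*(-5) = -5*(-7) + 5 = 35 + 5 = 40)
n(w, y) = (w + y)/w
(n(2, 5) + 42)*t(J, 8) = ((2 + 5)/2 + 42)*(-2) = ((½)*7 + 42)*(-2) = (7/2 + 42)*(-2) = (91/2)*(-2) = -91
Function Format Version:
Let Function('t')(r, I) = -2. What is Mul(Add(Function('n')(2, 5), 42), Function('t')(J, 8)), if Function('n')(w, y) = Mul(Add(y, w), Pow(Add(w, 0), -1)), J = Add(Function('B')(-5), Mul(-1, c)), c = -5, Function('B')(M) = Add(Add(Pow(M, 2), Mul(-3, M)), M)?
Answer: -91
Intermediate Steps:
Function('B')(M) = Add(Pow(M, 2), Mul(-2, M))
J = 40 (J = Add(Mul(-5, Add(-2, -5)), Mul(-1, -5)) = Add(Mul(-5, -7), 5) = Add(35, 5) = 40)
Function('n')(w, y) = Mul(Pow(w, -1), Add(w, y)) (Function('n')(w, y) = Mul(Add(w, y), Pow(w, -1)) = Mul(Pow(w, -1), Add(w, y)))
Mul(Add(Function('n')(2, 5), 42), Function('t')(J, 8)) = Mul(Add(Mul(Pow(2, -1), Add(2, 5)), 42), -2) = Mul(Add(Mul(Rational(1, 2), 7), 42), -2) = Mul(Add(Rational(7, 2), 42), -2) = Mul(Rational(91, 2), -2) = -91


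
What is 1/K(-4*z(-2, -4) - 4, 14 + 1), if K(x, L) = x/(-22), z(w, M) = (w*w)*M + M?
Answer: -11/38 ≈ -0.28947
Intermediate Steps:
z(w, M) = M + M*w² (z(w, M) = w²*M + M = M*w² + M = M + M*w²)
K(x, L) = -x/22 (K(x, L) = x*(-1/22) = -x/22)
1/K(-4*z(-2, -4) - 4, 14 + 1) = 1/(-(-(-16)*(1 + (-2)²) - 4)/22) = 1/(-(-(-16)*(1 + 4) - 4)/22) = 1/(-(-(-16)*5 - 4)/22) = 1/(-(-4*(-20) - 4)/22) = 1/(-(80 - 4)/22) = 1/(-1/22*76) = 1/(-38/11) = -11/38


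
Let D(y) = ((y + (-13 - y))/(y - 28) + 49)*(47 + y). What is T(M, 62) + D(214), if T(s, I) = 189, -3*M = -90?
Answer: 803505/62 ≈ 12960.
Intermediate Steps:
M = 30 (M = -⅓*(-90) = 30)
D(y) = (47 + y)*(49 - 13/(-28 + y)) (D(y) = (-13/(-28 + y) + 49)*(47 + y) = (49 - 13/(-28 + y))*(47 + y) = (47 + y)*(49 - 13/(-28 + y)))
T(M, 62) + D(214) = 189 + (-65095 + 49*214² + 918*214)/(-28 + 214) = 189 + (-65095 + 49*45796 + 196452)/186 = 189 + (-65095 + 2244004 + 196452)/186 = 189 + (1/186)*2375361 = 189 + 791787/62 = 803505/62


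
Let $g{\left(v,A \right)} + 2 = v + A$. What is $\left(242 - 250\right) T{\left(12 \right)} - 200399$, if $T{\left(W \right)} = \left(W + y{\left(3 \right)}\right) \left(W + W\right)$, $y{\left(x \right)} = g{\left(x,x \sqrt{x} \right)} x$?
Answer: $-203279 - 1728 \sqrt{3} \approx -2.0627 \cdot 10^{5}$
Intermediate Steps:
$g{\left(v,A \right)} = -2 + A + v$ ($g{\left(v,A \right)} = -2 + \left(v + A\right) = -2 + \left(A + v\right) = -2 + A + v$)
$y{\left(x \right)} = x \left(-2 + x + x^{\frac{3}{2}}\right)$ ($y{\left(x \right)} = \left(-2 + x \sqrt{x} + x\right) x = \left(-2 + x^{\frac{3}{2}} + x\right) x = \left(-2 + x + x^{\frac{3}{2}}\right) x = x \left(-2 + x + x^{\frac{3}{2}}\right)$)
$T{\left(W \right)} = 2 W \left(3 + W + 9 \sqrt{3}\right)$ ($T{\left(W \right)} = \left(W + 3 \left(-2 + 3 + 3^{\frac{3}{2}}\right)\right) \left(W + W\right) = \left(W + 3 \left(-2 + 3 + 3 \sqrt{3}\right)\right) 2 W = \left(W + 3 \left(1 + 3 \sqrt{3}\right)\right) 2 W = \left(W + \left(3 + 9 \sqrt{3}\right)\right) 2 W = \left(3 + W + 9 \sqrt{3}\right) 2 W = 2 W \left(3 + W + 9 \sqrt{3}\right)$)
$\left(242 - 250\right) T{\left(12 \right)} - 200399 = \left(242 - 250\right) 2 \cdot 12 \left(3 + 12 + 9 \sqrt{3}\right) - 200399 = - 8 \cdot 2 \cdot 12 \left(15 + 9 \sqrt{3}\right) - 200399 = - 8 \left(360 + 216 \sqrt{3}\right) - 200399 = \left(-2880 - 1728 \sqrt{3}\right) - 200399 = -203279 - 1728 \sqrt{3}$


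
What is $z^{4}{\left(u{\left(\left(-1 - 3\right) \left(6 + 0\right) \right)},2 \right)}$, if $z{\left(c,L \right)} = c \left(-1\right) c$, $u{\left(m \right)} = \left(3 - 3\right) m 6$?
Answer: $0$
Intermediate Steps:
$u{\left(m \right)} = 0$ ($u{\left(m \right)} = 0 m 6 = 0 \cdot 6 = 0$)
$z{\left(c,L \right)} = - c^{2}$ ($z{\left(c,L \right)} = - c c = - c^{2}$)
$z^{4}{\left(u{\left(\left(-1 - 3\right) \left(6 + 0\right) \right)},2 \right)} = \left(- 0^{2}\right)^{4} = \left(\left(-1\right) 0\right)^{4} = 0^{4} = 0$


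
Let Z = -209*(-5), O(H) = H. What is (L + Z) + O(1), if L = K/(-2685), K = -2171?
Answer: 2810681/2685 ≈ 1046.8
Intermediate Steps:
L = 2171/2685 (L = -2171/(-2685) = -2171*(-1/2685) = 2171/2685 ≈ 0.80857)
Z = 1045
(L + Z) + O(1) = (2171/2685 + 1045) + 1 = 2807996/2685 + 1 = 2810681/2685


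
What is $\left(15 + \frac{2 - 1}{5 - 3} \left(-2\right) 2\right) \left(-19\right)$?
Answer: $-247$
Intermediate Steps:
$\left(15 + \frac{2 - 1}{5 - 3} \left(-2\right) 2\right) \left(-19\right) = \left(15 + 1 \cdot \frac{1}{2} \left(-2\right) 2\right) \left(-19\right) = \left(15 + \frac{1}{2} \left(-2\right) 2\right) \left(-19\right) = \left(15 - 2\right) \left(-19\right) = 13 \left(-19\right) = -247$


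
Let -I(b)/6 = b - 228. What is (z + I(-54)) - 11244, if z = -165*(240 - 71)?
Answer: -37437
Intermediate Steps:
I(b) = 1368 - 6*b (I(b) = -6*(b - 228) = -6*(-228 + b) = 1368 - 6*b)
z = -27885 (z = -165*169 = -27885)
(z + I(-54)) - 11244 = (-27885 + (1368 - 6*(-54))) - 11244 = (-27885 + (1368 + 324)) - 11244 = (-27885 + 1692) - 11244 = -26193 - 11244 = -37437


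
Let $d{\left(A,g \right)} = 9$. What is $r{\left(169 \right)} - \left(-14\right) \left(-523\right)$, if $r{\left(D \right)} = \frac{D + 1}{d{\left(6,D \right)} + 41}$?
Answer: $- \frac{36593}{5} \approx -7318.6$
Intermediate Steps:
$r{\left(D \right)} = \frac{1}{50} + \frac{D}{50}$ ($r{\left(D \right)} = \frac{D + 1}{9 + 41} = \frac{1 + D}{50} = \left(1 + D\right) \frac{1}{50} = \frac{1}{50} + \frac{D}{50}$)
$r{\left(169 \right)} - \left(-14\right) \left(-523\right) = \left(\frac{1}{50} + \frac{1}{50} \cdot 169\right) - \left(-14\right) \left(-523\right) = \left(\frac{1}{50} + \frac{169}{50}\right) - 7322 = \frac{17}{5} - 7322 = - \frac{36593}{5}$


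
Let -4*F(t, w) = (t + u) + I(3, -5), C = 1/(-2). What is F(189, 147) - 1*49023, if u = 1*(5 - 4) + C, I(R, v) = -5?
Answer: -392553/8 ≈ -49069.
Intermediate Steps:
C = -1/2 ≈ -0.50000
u = 1/2 (u = 1*(5 - 4) - 1/2 = 1*1 - 1/2 = 1 - 1/2 = 1/2 ≈ 0.50000)
F(t, w) = 9/8 - t/4 (F(t, w) = -((t + 1/2) - 5)/4 = -((1/2 + t) - 5)/4 = -(-9/2 + t)/4 = 9/8 - t/4)
F(189, 147) - 1*49023 = (9/8 - 1/4*189) - 1*49023 = (9/8 - 189/4) - 49023 = -369/8 - 49023 = -392553/8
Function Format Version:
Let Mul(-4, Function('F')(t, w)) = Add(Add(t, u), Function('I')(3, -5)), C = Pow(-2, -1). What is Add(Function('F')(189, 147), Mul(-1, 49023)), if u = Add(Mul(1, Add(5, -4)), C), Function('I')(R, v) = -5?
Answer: Rational(-392553, 8) ≈ -49069.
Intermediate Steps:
C = Rational(-1, 2) ≈ -0.50000
u = Rational(1, 2) (u = Add(Mul(1, Add(5, -4)), Rational(-1, 2)) = Add(Mul(1, 1), Rational(-1, 2)) = Add(1, Rational(-1, 2)) = Rational(1, 2) ≈ 0.50000)
Function('F')(t, w) = Add(Rational(9, 8), Mul(Rational(-1, 4), t)) (Function('F')(t, w) = Mul(Rational(-1, 4), Add(Add(t, Rational(1, 2)), -5)) = Mul(Rational(-1, 4), Add(Add(Rational(1, 2), t), -5)) = Mul(Rational(-1, 4), Add(Rational(-9, 2), t)) = Add(Rational(9, 8), Mul(Rational(-1, 4), t)))
Add(Function('F')(189, 147), Mul(-1, 49023)) = Add(Add(Rational(9, 8), Mul(Rational(-1, 4), 189)), Mul(-1, 49023)) = Add(Add(Rational(9, 8), Rational(-189, 4)), -49023) = Add(Rational(-369, 8), -49023) = Rational(-392553, 8)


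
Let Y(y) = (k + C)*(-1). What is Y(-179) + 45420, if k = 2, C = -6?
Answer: 45424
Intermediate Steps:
Y(y) = 4 (Y(y) = (2 - 6)*(-1) = -4*(-1) = 4)
Y(-179) + 45420 = 4 + 45420 = 45424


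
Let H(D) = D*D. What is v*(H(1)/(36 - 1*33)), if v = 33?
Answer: 11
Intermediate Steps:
H(D) = D²
v*(H(1)/(36 - 1*33)) = 33*(1²/(36 - 1*33)) = 33*(1/(36 - 33)) = 33*(1/3) = 33*(1*(⅓)) = 33*(⅓) = 11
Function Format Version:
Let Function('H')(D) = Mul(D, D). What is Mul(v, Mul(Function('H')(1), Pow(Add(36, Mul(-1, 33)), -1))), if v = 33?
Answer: 11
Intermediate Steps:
Function('H')(D) = Pow(D, 2)
Mul(v, Mul(Function('H')(1), Pow(Add(36, Mul(-1, 33)), -1))) = Mul(33, Mul(Pow(1, 2), Pow(Add(36, Mul(-1, 33)), -1))) = Mul(33, Mul(1, Pow(Add(36, -33), -1))) = Mul(33, Mul(1, Pow(3, -1))) = Mul(33, Mul(1, Rational(1, 3))) = Mul(33, Rational(1, 3)) = 11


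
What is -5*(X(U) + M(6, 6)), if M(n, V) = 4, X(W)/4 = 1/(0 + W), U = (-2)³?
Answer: -35/2 ≈ -17.500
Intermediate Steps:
U = -8
X(W) = 4/W (X(W) = 4/(0 + W) = 4/W)
-5*(X(U) + M(6, 6)) = -5*(4/(-8) + 4) = -5*(4*(-⅛) + 4) = -5*(-½ + 4) = -5*7/2 = -35/2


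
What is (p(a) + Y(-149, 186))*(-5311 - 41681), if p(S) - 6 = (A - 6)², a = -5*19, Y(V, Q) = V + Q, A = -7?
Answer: -9962304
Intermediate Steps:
Y(V, Q) = Q + V
a = -95
p(S) = 175 (p(S) = 6 + (-7 - 6)² = 6 + (-13)² = 6 + 169 = 175)
(p(a) + Y(-149, 186))*(-5311 - 41681) = (175 + (186 - 149))*(-5311 - 41681) = (175 + 37)*(-46992) = 212*(-46992) = -9962304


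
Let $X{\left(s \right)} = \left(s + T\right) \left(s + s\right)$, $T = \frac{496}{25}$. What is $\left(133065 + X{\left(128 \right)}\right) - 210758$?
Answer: $- \frac{996149}{25} \approx -39846.0$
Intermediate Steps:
$T = \frac{496}{25}$ ($T = 496 \cdot \frac{1}{25} = \frac{496}{25} \approx 19.84$)
$X{\left(s \right)} = 2 s \left(\frac{496}{25} + s\right)$ ($X{\left(s \right)} = \left(s + \frac{496}{25}\right) \left(s + s\right) = \left(\frac{496}{25} + s\right) 2 s = 2 s \left(\frac{496}{25} + s\right)$)
$\left(133065 + X{\left(128 \right)}\right) - 210758 = \left(133065 + \frac{2}{25} \cdot 128 \left(496 + 25 \cdot 128\right)\right) - 210758 = \left(133065 + \frac{2}{25} \cdot 128 \left(496 + 3200\right)\right) - 210758 = \left(133065 + \frac{2}{25} \cdot 128 \cdot 3696\right) - 210758 = \left(133065 + \frac{946176}{25}\right) - 210758 = \frac{4272801}{25} - 210758 = - \frac{996149}{25}$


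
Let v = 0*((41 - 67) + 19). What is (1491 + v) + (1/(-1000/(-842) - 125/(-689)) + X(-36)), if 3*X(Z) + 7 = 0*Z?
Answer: 591476819/397125 ≈ 1489.4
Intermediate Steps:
X(Z) = -7/3 (X(Z) = -7/3 + (0*Z)/3 = -7/3 + (⅓)*0 = -7/3 + 0 = -7/3)
v = 0 (v = 0*(-26 + 19) = 0*(-7) = 0)
(1491 + v) + (1/(-1000/(-842) - 125/(-689)) + X(-36)) = (1491 + 0) + (1/(-1000/(-842) - 125/(-689)) - 7/3) = 1491 + (1/(-1000*(-1/842) - 125*(-1/689)) - 7/3) = 1491 + (1/(500/421 + 125/689) - 7/3) = 1491 + (1/(397125/290069) - 7/3) = 1491 + (290069/397125 - 7/3) = 1491 - 636556/397125 = 591476819/397125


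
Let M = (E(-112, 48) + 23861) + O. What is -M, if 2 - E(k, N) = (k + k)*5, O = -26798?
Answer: 1815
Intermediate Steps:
E(k, N) = 2 - 10*k (E(k, N) = 2 - (k + k)*5 = 2 - 2*k*5 = 2 - 10*k)
M = -1815 (M = ((2 - 10*(-112)) + 23861) - 26798 = ((2 + 1120) + 23861) - 26798 = (1122 + 23861) - 26798 = 24983 - 26798 = -1815)
-M = -1*(-1815) = 1815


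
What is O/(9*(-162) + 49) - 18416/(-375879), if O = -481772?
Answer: 181113925732/529613511 ≈ 341.97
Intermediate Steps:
O/(9*(-162) + 49) - 18416/(-375879) = -481772/(9*(-162) + 49) - 18416/(-375879) = -481772/(-1458 + 49) - 18416*(-1/375879) = -481772/(-1409) + 18416/375879 = -481772*(-1/1409) + 18416/375879 = 481772/1409 + 18416/375879 = 181113925732/529613511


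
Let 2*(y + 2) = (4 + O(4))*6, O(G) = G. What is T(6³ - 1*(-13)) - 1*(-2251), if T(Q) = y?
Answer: 2273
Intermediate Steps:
y = 22 (y = -2 + ((4 + 4)*6)/2 = -2 + (8*6)/2 = -2 + (½)*48 = -2 + 24 = 22)
T(Q) = 22
T(6³ - 1*(-13)) - 1*(-2251) = 22 - 1*(-2251) = 22 + 2251 = 2273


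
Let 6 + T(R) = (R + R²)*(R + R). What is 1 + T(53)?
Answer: 303367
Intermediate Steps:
T(R) = -6 + 2*R*(R + R²) (T(R) = -6 + (R + R²)*(R + R) = -6 + (R + R²)*(2*R) = -6 + 2*R*(R + R²))
1 + T(53) = 1 + (-6 + 2*53² + 2*53³) = 1 + (-6 + 2*2809 + 2*148877) = 1 + (-6 + 5618 + 297754) = 1 + 303366 = 303367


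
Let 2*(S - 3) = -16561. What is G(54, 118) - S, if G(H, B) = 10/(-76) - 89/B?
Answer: 18556169/2242 ≈ 8276.6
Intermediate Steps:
G(H, B) = -5/38 - 89/B (G(H, B) = 10*(-1/76) - 89/B = -5/38 - 89/B)
S = -16555/2 (S = 3 + (½)*(-16561) = 3 - 16561/2 = -16555/2 ≈ -8277.5)
G(54, 118) - S = (-5/38 - 89/118) - 1*(-16555/2) = (-5/38 - 89*1/118) + 16555/2 = (-5/38 - 89/118) + 16555/2 = -993/1121 + 16555/2 = 18556169/2242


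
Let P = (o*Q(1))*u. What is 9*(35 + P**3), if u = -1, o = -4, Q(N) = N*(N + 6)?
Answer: 197883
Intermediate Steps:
Q(N) = N*(6 + N)
P = 28 (P = -4*(6 + 1)*(-1) = -4*7*(-1) = -28*(-1) = 28)
9*(35 + P**3) = 9*(35 + 28**3) = 9*(35 + 21952) = 9*21987 = 197883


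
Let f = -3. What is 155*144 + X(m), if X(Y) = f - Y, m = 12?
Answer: 22305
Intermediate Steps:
X(Y) = -3 - Y
155*144 + X(m) = 155*144 + (-3 - 1*12) = 22320 + (-3 - 12) = 22320 - 15 = 22305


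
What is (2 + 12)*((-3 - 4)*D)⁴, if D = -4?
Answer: 8605184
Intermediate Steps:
(2 + 12)*((-3 - 4)*D)⁴ = (2 + 12)*((-3 - 4)*(-4))⁴ = 14*(-7*(-4))⁴ = 14*28⁴ = 14*614656 = 8605184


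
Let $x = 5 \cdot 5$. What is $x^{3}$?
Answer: $15625$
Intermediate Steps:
$x = 25$
$x^{3} = 25^{3} = 15625$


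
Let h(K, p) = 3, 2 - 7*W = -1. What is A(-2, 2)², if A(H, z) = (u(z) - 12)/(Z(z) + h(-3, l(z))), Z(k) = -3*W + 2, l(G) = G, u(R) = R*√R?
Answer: 1862/169 - 588*√2/169 ≈ 6.0973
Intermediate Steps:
W = 3/7 (W = 2/7 - ⅐*(-1) = 2/7 + ⅐ = 3/7 ≈ 0.42857)
u(R) = R^(3/2)
Z(k) = 5/7 (Z(k) = -3*3/7 + 2 = -9/7 + 2 = 5/7)
A(H, z) = -42/13 + 7*z^(3/2)/26 (A(H, z) = (z^(3/2) - 12)/(5/7 + 3) = (-12 + z^(3/2))/(26/7) = (-12 + z^(3/2))*(7/26) = -42/13 + 7*z^(3/2)/26)
A(-2, 2)² = (-42/13 + 7*2^(3/2)/26)² = (-42/13 + 7*(2*√2)/26)² = (-42/13 + 7*√2/13)²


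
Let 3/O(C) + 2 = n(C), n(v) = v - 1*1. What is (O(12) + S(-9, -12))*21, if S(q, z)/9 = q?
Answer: -1694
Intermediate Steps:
n(v) = -1 + v (n(v) = v - 1 = -1 + v)
S(q, z) = 9*q
O(C) = 3/(-3 + C) (O(C) = 3/(-2 + (-1 + C)) = 3/(-3 + C))
(O(12) + S(-9, -12))*21 = (3/(-3 + 12) + 9*(-9))*21 = (3/9 - 81)*21 = (3*(⅑) - 81)*21 = (⅓ - 81)*21 = -242/3*21 = -1694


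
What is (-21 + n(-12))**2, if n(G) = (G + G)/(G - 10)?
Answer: 47961/121 ≈ 396.37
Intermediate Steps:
n(G) = 2*G/(-10 + G) (n(G) = (2*G)/(-10 + G) = 2*G/(-10 + G))
(-21 + n(-12))**2 = (-21 + 2*(-12)/(-10 - 12))**2 = (-21 + 2*(-12)/(-22))**2 = (-21 + 2*(-12)*(-1/22))**2 = (-21 + 12/11)**2 = (-219/11)**2 = 47961/121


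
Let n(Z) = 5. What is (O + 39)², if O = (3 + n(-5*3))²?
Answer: 10609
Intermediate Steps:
O = 64 (O = (3 + 5)² = 8² = 64)
(O + 39)² = (64 + 39)² = 103² = 10609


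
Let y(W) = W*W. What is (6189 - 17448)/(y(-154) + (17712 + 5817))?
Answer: -11259/47245 ≈ -0.23831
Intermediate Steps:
y(W) = W**2
(6189 - 17448)/(y(-154) + (17712 + 5817)) = (6189 - 17448)/((-154)**2 + (17712 + 5817)) = -11259/(23716 + 23529) = -11259/47245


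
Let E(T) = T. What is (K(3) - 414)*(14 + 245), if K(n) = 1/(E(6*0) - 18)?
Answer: -1930327/18 ≈ -1.0724e+5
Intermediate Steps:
K(n) = -1/18 (K(n) = 1/(6*0 - 18) = 1/(0 - 18) = 1/(-18) = -1/18)
(K(3) - 414)*(14 + 245) = (-1/18 - 414)*(14 + 245) = -7453/18*259 = -1930327/18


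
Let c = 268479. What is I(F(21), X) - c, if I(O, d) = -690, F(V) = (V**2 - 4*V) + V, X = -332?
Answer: -269169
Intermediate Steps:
F(V) = V**2 - 3*V
I(F(21), X) - c = -690 - 1*268479 = -690 - 268479 = -269169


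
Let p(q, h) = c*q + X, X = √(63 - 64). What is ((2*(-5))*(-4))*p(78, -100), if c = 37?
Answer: 115440 + 40*I ≈ 1.1544e+5 + 40.0*I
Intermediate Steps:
X = I (X = √(-1) = I ≈ 1.0*I)
p(q, h) = I + 37*q (p(q, h) = 37*q + I = I + 37*q)
((2*(-5))*(-4))*p(78, -100) = ((2*(-5))*(-4))*(I + 37*78) = (-10*(-4))*(I + 2886) = 40*(2886 + I) = 115440 + 40*I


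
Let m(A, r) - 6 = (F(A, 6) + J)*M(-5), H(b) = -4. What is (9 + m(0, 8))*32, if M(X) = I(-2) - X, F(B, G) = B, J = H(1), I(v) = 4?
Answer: -672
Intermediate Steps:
J = -4
M(X) = 4 - X
m(A, r) = -30 + 9*A (m(A, r) = 6 + (A - 4)*(4 - 1*(-5)) = 6 + (-4 + A)*(4 + 5) = 6 + (-4 + A)*9 = 6 + (-36 + 9*A) = -30 + 9*A)
(9 + m(0, 8))*32 = (9 + (-30 + 9*0))*32 = (9 + (-30 + 0))*32 = (9 - 30)*32 = -21*32 = -672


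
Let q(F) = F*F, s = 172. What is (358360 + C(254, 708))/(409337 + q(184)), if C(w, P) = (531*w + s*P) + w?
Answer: 205088/147731 ≈ 1.3883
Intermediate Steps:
C(w, P) = 172*P + 532*w (C(w, P) = (531*w + 172*P) + w = (172*P + 531*w) + w = 172*P + 532*w)
q(F) = F²
(358360 + C(254, 708))/(409337 + q(184)) = (358360 + (172*708 + 532*254))/(409337 + 184²) = (358360 + (121776 + 135128))/(409337 + 33856) = (358360 + 256904)/443193 = 615264*(1/443193) = 205088/147731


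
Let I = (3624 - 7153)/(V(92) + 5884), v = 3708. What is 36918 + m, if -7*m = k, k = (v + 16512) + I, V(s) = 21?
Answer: 1406609959/41335 ≈ 34030.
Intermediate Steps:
I = -3529/5905 (I = (3624 - 7153)/(21 + 5884) = -3529/5905 ≈ -0.59763)
k = 119395571/5905 (k = (3708 + 16512) - 3529/5905 = 20220 - 3529/5905 = 119395571/5905 ≈ 20219.)
m = -119395571/41335 (m = -1/7*119395571/5905 = -119395571/41335 ≈ -2888.5)
36918 + m = 36918 - 119395571/41335 = 1406609959/41335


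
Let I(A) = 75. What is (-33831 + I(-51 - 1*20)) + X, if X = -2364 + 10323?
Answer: -25797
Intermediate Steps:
X = 7959
(-33831 + I(-51 - 1*20)) + X = (-33831 + 75) + 7959 = -33756 + 7959 = -25797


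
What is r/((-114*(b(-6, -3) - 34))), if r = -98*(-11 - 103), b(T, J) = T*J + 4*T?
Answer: 49/20 ≈ 2.4500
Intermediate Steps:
b(T, J) = 4*T + J*T (b(T, J) = J*T + 4*T = 4*T + J*T)
r = 11172 (r = -98*(-114) = 11172)
r/((-114*(b(-6, -3) - 34))) = 11172/((-114*(-6*(4 - 3) - 34))) = 11172/((-114*(-6*1 - 34))) = 11172/((-114*(-6 - 34))) = 11172/((-114*(-40))) = 11172/4560 = 11172*(1/4560) = 49/20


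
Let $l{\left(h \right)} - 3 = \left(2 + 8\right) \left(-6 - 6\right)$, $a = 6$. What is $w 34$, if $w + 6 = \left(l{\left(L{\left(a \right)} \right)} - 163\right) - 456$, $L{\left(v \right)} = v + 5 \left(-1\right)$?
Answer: $-25228$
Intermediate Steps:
$L{\left(v \right)} = -5 + v$ ($L{\left(v \right)} = v - 5 = -5 + v$)
$l{\left(h \right)} = -117$ ($l{\left(h \right)} = 3 + \left(2 + 8\right) \left(-6 - 6\right) = 3 + 10 \left(-12\right) = 3 - 120 = -117$)
$w = -742$ ($w = -6 - 736 = -742$)
$w 34 = \left(-742\right) 34 = -25228$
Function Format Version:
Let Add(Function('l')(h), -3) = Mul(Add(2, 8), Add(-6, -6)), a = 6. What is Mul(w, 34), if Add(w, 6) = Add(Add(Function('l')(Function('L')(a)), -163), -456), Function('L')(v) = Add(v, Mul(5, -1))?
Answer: -25228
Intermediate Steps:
Function('L')(v) = Add(-5, v) (Function('L')(v) = Add(v, -5) = Add(-5, v))
Function('l')(h) = -117 (Function('l')(h) = Add(3, Mul(Add(2, 8), Add(-6, -6))) = Add(3, Mul(10, -12)) = Add(3, -120) = -117)
w = -742 (w = Add(-6, Add(Add(-117, -163), -456)) = Add(-6, Add(-280, -456)) = Add(-6, -736) = -742)
Mul(w, 34) = Mul(-742, 34) = -25228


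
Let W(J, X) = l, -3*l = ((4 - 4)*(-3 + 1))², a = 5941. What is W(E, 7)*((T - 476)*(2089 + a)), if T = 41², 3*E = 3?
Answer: 0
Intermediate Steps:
E = 1 (E = (⅓)*3 = 1)
T = 1681
l = 0 (l = -(-3 + 1)²*(4 - 4)²/3 = -(0*(-2))²/3 = -⅓*0² = -⅓*0 = 0)
W(J, X) = 0
W(E, 7)*((T - 476)*(2089 + a)) = 0*((1681 - 476)*(2089 + 5941)) = 0*(1205*8030) = 0*9676150 = 0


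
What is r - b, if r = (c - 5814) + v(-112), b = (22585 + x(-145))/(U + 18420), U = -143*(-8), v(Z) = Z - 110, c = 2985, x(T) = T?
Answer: -14928051/4891 ≈ -3052.1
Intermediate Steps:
v(Z) = -110 + Z
U = 1144
b = 5610/4891 (b = (22585 - 145)/(1144 + 18420) = 22440/19564 = 22440*(1/19564) = 5610/4891 ≈ 1.1470)
r = -3051 (r = (2985 - 5814) + (-110 - 112) = -2829 - 222 = -3051)
r - b = -3051 - 1*5610/4891 = -3051 - 5610/4891 = -14928051/4891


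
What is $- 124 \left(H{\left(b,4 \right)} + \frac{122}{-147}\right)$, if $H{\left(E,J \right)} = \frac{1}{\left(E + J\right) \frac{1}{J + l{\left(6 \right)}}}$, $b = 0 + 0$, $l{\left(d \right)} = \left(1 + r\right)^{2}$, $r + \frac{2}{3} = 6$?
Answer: $- \frac{557659}{441} \approx -1264.5$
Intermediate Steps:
$r = \frac{16}{3}$ ($r = - \frac{2}{3} + 6 = \frac{16}{3} \approx 5.3333$)
$l{\left(d \right)} = \frac{361}{9}$ ($l{\left(d \right)} = \left(1 + \frac{16}{3}\right)^{2} = \left(\frac{19}{3}\right)^{2} = \frac{361}{9}$)
$b = 0$
$H{\left(E,J \right)} = \frac{\frac{361}{9} + J}{E + J}$ ($H{\left(E,J \right)} = \frac{1}{\left(E + J\right) \frac{1}{J + \frac{361}{9}}} = \frac{1}{\left(E + J\right) \frac{1}{\frac{361}{9} + J}} = \frac{1}{\frac{1}{\frac{361}{9} + J} \left(E + J\right)} = \frac{\frac{361}{9} + J}{E + J}$)
$- 124 \left(H{\left(b,4 \right)} + \frac{122}{-147}\right) = - 124 \left(\frac{\frac{361}{9} + 4}{0 + 4} + \frac{122}{-147}\right) = - 124 \left(\frac{1}{4} \cdot \frac{397}{9} + 122 \left(- \frac{1}{147}\right)\right) = - 124 \left(\frac{1}{4} \cdot \frac{397}{9} - \frac{122}{147}\right) = - 124 \left(\frac{397}{36} - \frac{122}{147}\right) = \left(-124\right) \frac{17989}{1764} = - \frac{557659}{441}$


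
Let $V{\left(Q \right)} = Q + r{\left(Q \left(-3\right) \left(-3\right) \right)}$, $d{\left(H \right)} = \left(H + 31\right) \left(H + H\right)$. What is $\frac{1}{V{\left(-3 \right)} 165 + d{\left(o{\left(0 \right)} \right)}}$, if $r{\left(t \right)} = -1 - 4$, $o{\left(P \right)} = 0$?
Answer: $- \frac{1}{1320} \approx -0.00075758$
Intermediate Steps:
$r{\left(t \right)} = -5$ ($r{\left(t \right)} = -1 - 4 = -5$)
$d{\left(H \right)} = 2 H \left(31 + H\right)$ ($d{\left(H \right)} = \left(31 + H\right) 2 H = 2 H \left(31 + H\right)$)
$V{\left(Q \right)} = -5 + Q$ ($V{\left(Q \right)} = Q - 5 = -5 + Q$)
$\frac{1}{V{\left(-3 \right)} 165 + d{\left(o{\left(0 \right)} \right)}} = \frac{1}{\left(-5 - 3\right) 165 + 2 \cdot 0 \left(31 + 0\right)} = \frac{1}{\left(-8\right) 165 + 2 \cdot 0 \cdot 31} = \frac{1}{-1320 + 0} = \frac{1}{-1320} = - \frac{1}{1320}$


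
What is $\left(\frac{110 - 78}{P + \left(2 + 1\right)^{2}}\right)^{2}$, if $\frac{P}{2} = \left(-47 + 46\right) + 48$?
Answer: $\frac{1024}{10609} \approx 0.096522$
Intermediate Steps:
$P = 94$ ($P = 2 \left(\left(-47 + 46\right) + 48\right) = 2 \left(-1 + 48\right) = 2 \cdot 47 = 94$)
$\left(\frac{110 - 78}{P + \left(2 + 1\right)^{2}}\right)^{2} = \left(\frac{110 - 78}{94 + \left(2 + 1\right)^{2}}\right)^{2} = \left(\frac{32}{94 + 3^{2}}\right)^{2} = \left(\frac{32}{94 + 9}\right)^{2} = \left(\frac{32}{103}\right)^{2} = \frac{1024}{10609}$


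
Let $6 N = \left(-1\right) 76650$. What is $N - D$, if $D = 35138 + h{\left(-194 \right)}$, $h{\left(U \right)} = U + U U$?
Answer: $-85355$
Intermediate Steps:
$N = -12775$ ($N = \frac{\left(-1\right) 76650}{6} = \frac{1}{6} \left(-76650\right) = -12775$)
$h{\left(U \right)} = U + U^{2}$
$D = 72580$ ($D = 35138 - 194 \left(1 - 194\right) = 35138 - -37442 = 35138 + 37442 = 72580$)
$N - D = -12775 - 72580 = -85355$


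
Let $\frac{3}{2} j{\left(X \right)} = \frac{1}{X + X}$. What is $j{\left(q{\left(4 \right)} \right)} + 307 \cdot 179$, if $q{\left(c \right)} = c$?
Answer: $\frac{659437}{12} \approx 54953.0$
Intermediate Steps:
$j{\left(X \right)} = \frac{1}{3 X}$ ($j{\left(X \right)} = \frac{2}{3 \left(X + X\right)} = \frac{2}{3 \cdot 2 X} = \frac{2 \frac{1}{2 X}}{3} = \frac{1}{3 X}$)
$j{\left(q{\left(4 \right)} \right)} + 307 \cdot 179 = \frac{1}{3 \cdot 4} + 307 \cdot 179 = \frac{1}{3} \cdot \frac{1}{4} + 54953 = \frac{1}{12} + 54953 = \frac{659437}{12}$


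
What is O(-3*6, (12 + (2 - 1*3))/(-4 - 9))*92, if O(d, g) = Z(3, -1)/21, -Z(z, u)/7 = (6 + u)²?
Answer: -2300/3 ≈ -766.67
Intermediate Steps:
Z(z, u) = -7*(6 + u)²
O(d, g) = -25/3 (O(d, g) = -7*(6 - 1)²/21 = -7*5²*(1/21) = -7*25*(1/21) = -175*1/21 = -25/3)
O(-3*6, (12 + (2 - 1*3))/(-4 - 9))*92 = -25/3*92 = -2300/3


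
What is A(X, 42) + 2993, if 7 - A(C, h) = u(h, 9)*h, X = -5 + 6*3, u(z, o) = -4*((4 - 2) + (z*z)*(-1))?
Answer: -293016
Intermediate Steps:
u(z, o) = -8 + 4*z² (u(z, o) = -4*(2 + z²*(-1)) = -4*(2 - z²) = -8 + 4*z²)
X = 13 (X = -5 + 18 = 13)
A(C, h) = 7 - h*(-8 + 4*h²) (A(C, h) = 7 - (-8 + 4*h²)*h = 7 - h*(-8 + 4*h²))
A(X, 42) + 2993 = (7 - 4*42*(-2 + 42²)) + 2993 = (7 - 4*42*(-2 + 1764)) + 2993 = (7 - 4*42*1762) + 2993 = (7 - 296016) + 2993 = -296009 + 2993 = -293016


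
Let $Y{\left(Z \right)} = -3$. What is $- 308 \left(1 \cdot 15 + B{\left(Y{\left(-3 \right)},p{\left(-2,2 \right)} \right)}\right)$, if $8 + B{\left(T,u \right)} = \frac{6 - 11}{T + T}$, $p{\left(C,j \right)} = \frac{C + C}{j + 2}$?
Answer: $- \frac{7238}{3} \approx -2412.7$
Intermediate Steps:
$p{\left(C,j \right)} = \frac{2 C}{2 + j}$
$B{\left(T,u \right)} = -8 - \frac{5}{2 T}$ ($B{\left(T,u \right)} = -8 + \frac{6 - 11}{T + T} = -8 - \frac{5}{2 T}$)
$- 308 \left(1 \cdot 15 + B{\left(Y{\left(-3 \right)},p{\left(-2,2 \right)} \right)}\right) = - 308 \left(1 \cdot 15 - \left(8 + \frac{5}{2 \left(-3\right)}\right)\right) = - 308 \left(15 - \frac{43}{6}\right) = \left(-308\right) \frac{47}{6} = - \frac{7238}{3}$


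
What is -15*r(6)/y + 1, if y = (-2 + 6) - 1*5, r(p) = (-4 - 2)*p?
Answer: -539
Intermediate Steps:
r(p) = -6*p
y = -1 (y = 4 - 5 = -1)
-15*r(6)/y + 1 = -15*(-6*6)/(-1) + 1 = -(-540)*(-1) + 1 = -15*36 + 1 = -540 + 1 = -539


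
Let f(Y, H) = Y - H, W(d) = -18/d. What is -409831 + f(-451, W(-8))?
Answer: -1641137/4 ≈ -4.1028e+5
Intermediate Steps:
-409831 + f(-451, W(-8)) = -409831 + (-451 - (-18)/(-8)) = -409831 + (-451 - (-18)*(-1)/8) = -409831 + (-451 - 1*9/4) = -409831 + (-451 - 9/4) = -409831 - 1813/4 = -1641137/4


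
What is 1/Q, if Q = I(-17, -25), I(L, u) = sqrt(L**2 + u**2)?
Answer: sqrt(914)/914 ≈ 0.033077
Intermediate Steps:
Q = sqrt(914) (Q = sqrt((-17)**2 + (-25)**2) = sqrt(289 + 625) = sqrt(914) ≈ 30.232)
1/Q = 1/(sqrt(914)) = sqrt(914)/914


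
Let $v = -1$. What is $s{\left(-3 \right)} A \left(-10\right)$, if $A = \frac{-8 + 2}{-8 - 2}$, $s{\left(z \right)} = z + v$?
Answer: $24$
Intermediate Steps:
$s{\left(z \right)} = -1 + z$ ($s{\left(z \right)} = z - 1 = -1 + z$)
$A = \frac{3}{5}$ ($A = - \frac{6}{-10} = \left(-6\right) \left(- \frac{1}{10}\right) = \frac{3}{5} \approx 0.6$)
$s{\left(-3 \right)} A \left(-10\right) = \left(-1 - 3\right) \frac{3}{5} \left(-10\right) = \left(-4\right) \frac{3}{5} \left(-10\right) = \left(- \frac{12}{5}\right) \left(-10\right) = 24$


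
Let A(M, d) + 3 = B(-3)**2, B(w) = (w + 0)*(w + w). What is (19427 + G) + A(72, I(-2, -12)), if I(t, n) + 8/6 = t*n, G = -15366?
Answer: 4382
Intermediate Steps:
B(w) = 2*w**2 (B(w) = w*(2*w) = 2*w**2)
I(t, n) = -4/3 + n*t (I(t, n) = -4/3 + t*n = -4/3 + n*t)
A(M, d) = 321 (A(M, d) = -3 + (2*(-3)**2)**2 = -3 + (2*9)**2 = -3 + 18**2 = -3 + 324 = 321)
(19427 + G) + A(72, I(-2, -12)) = (19427 - 15366) + 321 = 4061 + 321 = 4382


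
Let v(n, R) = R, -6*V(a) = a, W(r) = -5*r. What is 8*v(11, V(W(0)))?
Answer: 0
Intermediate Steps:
V(a) = -a/6
8*v(11, V(W(0))) = 8*(-(-5)*0/6) = 8*(-1/6*0) = 8*0 = 0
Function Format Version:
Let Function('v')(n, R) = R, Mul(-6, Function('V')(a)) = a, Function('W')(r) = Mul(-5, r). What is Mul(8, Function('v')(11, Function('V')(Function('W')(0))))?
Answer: 0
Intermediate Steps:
Function('V')(a) = Mul(Rational(-1, 6), a)
Mul(8, Function('v')(11, Function('V')(Function('W')(0)))) = Mul(8, Mul(Rational(-1, 6), Mul(-5, 0))) = Mul(8, Mul(Rational(-1, 6), 0)) = Mul(8, 0) = 0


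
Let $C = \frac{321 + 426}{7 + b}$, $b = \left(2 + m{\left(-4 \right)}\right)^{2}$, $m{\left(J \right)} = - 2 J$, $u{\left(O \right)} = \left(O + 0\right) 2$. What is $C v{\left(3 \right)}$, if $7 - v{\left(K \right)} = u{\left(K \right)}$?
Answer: $\frac{747}{107} \approx 6.9813$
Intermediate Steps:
$u{\left(O \right)} = 2 O$ ($u{\left(O \right)} = O 2 = 2 O$)
$v{\left(K \right)} = 7 - 2 K$
$b = 100$ ($b = \left(2 - -8\right)^{2} = \left(2 + 8\right)^{2} = 10^{2} = 100$)
$C = \frac{747}{107}$ ($C = \frac{321 + 426}{7 + 100} = \frac{747}{107} \approx 6.9813$)
$C v{\left(3 \right)} = \frac{747 \left(7 - 6\right)}{107} = \frac{747}{107} \cdot 1 = \frac{747}{107}$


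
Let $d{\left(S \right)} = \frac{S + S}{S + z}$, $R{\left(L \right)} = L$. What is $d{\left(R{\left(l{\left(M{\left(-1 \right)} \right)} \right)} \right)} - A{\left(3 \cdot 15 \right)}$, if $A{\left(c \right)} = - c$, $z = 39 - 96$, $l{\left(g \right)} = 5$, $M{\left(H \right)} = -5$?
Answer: $\frac{1165}{26} \approx 44.808$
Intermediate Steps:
$z = -57$ ($z = 39 - 96 = -57$)
$d{\left(S \right)} = \frac{2 S}{-57 + S}$ ($d{\left(S \right)} = \frac{S + S}{S - 57} = \frac{2 S}{-57 + S}$)
$d{\left(R{\left(l{\left(M{\left(-1 \right)} \right)} \right)} \right)} - A{\left(3 \cdot 15 \right)} = 2 \cdot 5 \frac{1}{-57 + 5} - - 3 \cdot 15 = 2 \cdot 5 \frac{1}{-52} - \left(-1\right) 45 = 2 \cdot 5 \left(- \frac{1}{52}\right) - -45 = - \frac{5}{26} + 45 = \frac{1165}{26}$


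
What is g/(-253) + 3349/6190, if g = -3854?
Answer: 24703557/1566070 ≈ 15.774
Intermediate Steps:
g/(-253) + 3349/6190 = -3854/(-253) + 3349/6190 = -3854*(-1/253) + 3349*(1/6190) = 3854/253 + 3349/6190 = 24703557/1566070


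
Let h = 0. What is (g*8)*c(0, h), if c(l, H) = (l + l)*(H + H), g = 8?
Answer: 0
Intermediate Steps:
c(l, H) = 4*H*l (c(l, H) = (2*l)*(2*H) = 4*H*l)
(g*8)*c(0, h) = (8*8)*(4*0*0) = 64*0 = 0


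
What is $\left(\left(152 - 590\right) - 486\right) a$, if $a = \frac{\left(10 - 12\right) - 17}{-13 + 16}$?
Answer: $5852$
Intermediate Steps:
$a = - \frac{19}{3}$ ($a = \frac{\left(10 - 12\right) - 17}{3} = \left(-2 - 17\right) \frac{1}{3} = \left(-19\right) \frac{1}{3} = - \frac{19}{3} \approx -6.3333$)
$\left(\left(152 - 590\right) - 486\right) a = \left(\left(152 - 590\right) - 486\right) \left(- \frac{19}{3}\right) = \left(-438 - 486\right) \left(- \frac{19}{3}\right) = \left(-924\right) \left(- \frac{19}{3}\right) = 5852$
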